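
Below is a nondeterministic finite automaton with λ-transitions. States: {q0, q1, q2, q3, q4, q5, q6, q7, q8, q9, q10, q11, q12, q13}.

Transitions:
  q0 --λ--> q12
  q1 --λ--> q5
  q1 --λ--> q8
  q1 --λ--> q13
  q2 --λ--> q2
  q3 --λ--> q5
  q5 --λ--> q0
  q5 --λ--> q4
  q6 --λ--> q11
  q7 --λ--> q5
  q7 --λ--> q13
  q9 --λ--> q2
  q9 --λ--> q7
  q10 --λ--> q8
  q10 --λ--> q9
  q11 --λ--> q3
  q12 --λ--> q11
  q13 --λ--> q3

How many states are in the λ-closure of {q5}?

6

Start with {q5}.
From q5 via λ: add q0, q4.
From q0 via λ: add q12.
From q12 via λ: add q11.
From q11 via λ: add q3.
λ-closure = {q0, q3, q4, q5, q11, q12}, which has 6 states.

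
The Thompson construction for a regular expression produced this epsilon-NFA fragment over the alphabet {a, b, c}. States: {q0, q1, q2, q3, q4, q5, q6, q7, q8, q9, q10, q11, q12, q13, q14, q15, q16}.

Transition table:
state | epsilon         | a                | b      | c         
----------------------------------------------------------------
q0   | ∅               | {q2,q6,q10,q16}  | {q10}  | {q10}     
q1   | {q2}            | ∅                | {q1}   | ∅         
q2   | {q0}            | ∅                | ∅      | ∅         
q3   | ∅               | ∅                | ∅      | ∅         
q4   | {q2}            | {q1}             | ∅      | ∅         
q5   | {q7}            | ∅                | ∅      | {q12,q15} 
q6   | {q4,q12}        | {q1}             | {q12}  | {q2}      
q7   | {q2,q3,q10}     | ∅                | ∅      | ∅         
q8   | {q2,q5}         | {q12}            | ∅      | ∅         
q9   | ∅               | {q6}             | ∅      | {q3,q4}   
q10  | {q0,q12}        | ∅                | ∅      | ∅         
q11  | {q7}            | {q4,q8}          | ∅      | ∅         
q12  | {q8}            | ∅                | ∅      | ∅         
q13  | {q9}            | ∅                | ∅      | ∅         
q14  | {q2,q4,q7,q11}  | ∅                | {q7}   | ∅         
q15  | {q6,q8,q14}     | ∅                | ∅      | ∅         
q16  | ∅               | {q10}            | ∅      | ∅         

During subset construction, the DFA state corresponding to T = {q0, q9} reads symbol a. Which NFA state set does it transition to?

q0 on a → {q2, q6, q10, q16}.
q9 on a → {q6}.
Union after reading a: {q2, q6, q10, q16}.
Now take the epsilon-closure:
From q2 via epsilon: add q0.
From q6 via epsilon: add q4, q12.
From q12 via epsilon: add q8.
From q8 via epsilon: add q5.
From q5 via epsilon: add q7.
From q7 via epsilon: add q3.
No new states can be added; the closed set is {q0, q2, q3, q4, q5, q6, q7, q8, q10, q12, q16}.

{q0, q2, q3, q4, q5, q6, q7, q8, q10, q12, q16}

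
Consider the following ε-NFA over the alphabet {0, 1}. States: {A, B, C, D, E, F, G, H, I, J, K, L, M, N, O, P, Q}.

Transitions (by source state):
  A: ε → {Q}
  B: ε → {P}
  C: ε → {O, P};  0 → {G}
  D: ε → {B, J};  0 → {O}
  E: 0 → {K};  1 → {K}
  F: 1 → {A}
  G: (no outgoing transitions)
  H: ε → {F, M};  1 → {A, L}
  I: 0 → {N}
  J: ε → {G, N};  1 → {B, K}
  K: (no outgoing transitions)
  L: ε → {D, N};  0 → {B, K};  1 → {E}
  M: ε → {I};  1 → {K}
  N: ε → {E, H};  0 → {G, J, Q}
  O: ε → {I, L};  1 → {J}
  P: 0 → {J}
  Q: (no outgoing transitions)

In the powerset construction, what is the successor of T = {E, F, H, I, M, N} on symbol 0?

E on 0 → {K}.
I on 0 → {N}.
N on 0 → {G, J, Q}.
No 0-transition from F, H, M.
Union after reading 0: {G, J, K, N, Q}.
Now take the ε-closure:
From N via ε: add E, H.
From H via ε: add F, M.
From M via ε: add I.
No new states can be added; the closed set is {E, F, G, H, I, J, K, M, N, Q}.

{E, F, G, H, I, J, K, M, N, Q}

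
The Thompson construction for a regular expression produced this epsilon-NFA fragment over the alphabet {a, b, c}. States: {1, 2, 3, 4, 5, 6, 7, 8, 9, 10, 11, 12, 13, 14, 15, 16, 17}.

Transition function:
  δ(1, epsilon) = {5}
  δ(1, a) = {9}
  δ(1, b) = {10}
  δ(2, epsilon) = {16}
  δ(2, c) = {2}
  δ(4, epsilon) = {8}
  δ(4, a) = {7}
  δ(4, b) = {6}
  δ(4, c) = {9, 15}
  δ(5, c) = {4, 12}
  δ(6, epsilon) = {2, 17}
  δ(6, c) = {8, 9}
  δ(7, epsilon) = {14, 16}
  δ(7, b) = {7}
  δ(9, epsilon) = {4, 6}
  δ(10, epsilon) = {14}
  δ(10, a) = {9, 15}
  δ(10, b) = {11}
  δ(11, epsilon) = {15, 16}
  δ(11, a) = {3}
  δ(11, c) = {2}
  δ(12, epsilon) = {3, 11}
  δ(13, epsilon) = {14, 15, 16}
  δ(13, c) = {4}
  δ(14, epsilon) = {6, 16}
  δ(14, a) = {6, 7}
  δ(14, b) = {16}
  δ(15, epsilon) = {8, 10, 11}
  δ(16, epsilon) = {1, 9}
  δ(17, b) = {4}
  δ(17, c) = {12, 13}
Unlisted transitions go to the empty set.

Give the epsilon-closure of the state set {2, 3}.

{1, 2, 3, 4, 5, 6, 8, 9, 16, 17}

Start with {2, 3}.
From 2 via epsilon: add 16.
From 16 via epsilon: add 1, 9.
From 1 via epsilon: add 5.
From 9 via epsilon: add 4, 6.
From 4 via epsilon: add 8.
From 6 via epsilon: add 17.
No new states can be added; the closed set is {1, 2, 3, 4, 5, 6, 8, 9, 16, 17}.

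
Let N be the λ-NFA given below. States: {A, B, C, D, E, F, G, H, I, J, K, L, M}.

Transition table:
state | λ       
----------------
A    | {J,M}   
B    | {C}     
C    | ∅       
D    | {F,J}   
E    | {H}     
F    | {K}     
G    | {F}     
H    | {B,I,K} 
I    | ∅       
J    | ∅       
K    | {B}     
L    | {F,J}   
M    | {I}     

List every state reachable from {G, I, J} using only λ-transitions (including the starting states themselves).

{B, C, F, G, I, J, K}

Start with {G, I, J}.
From G via λ: add F.
From F via λ: add K.
From K via λ: add B.
From B via λ: add C.
No new states can be added; the closed set is {B, C, F, G, I, J, K}.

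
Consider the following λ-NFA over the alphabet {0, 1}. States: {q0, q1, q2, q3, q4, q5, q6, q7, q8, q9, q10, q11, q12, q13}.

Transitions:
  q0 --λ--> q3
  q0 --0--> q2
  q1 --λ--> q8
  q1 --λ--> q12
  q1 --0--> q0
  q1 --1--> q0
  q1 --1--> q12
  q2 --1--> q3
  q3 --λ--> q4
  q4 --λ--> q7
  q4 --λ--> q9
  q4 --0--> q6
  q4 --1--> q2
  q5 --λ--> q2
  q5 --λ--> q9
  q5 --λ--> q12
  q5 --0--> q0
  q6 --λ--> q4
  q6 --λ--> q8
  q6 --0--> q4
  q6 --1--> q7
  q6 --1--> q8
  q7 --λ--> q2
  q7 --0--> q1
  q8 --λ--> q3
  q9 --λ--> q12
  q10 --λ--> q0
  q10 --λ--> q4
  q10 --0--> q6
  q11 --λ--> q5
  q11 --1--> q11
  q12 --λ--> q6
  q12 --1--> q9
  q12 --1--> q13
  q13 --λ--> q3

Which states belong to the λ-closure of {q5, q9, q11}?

{q2, q3, q4, q5, q6, q7, q8, q9, q11, q12}

Start with {q5, q9, q11}.
From q5 via λ: add q2, q12.
From q12 via λ: add q6.
From q6 via λ: add q4, q8.
From q4 via λ: add q7.
From q8 via λ: add q3.
No new states can be added; the closed set is {q2, q3, q4, q5, q6, q7, q8, q9, q11, q12}.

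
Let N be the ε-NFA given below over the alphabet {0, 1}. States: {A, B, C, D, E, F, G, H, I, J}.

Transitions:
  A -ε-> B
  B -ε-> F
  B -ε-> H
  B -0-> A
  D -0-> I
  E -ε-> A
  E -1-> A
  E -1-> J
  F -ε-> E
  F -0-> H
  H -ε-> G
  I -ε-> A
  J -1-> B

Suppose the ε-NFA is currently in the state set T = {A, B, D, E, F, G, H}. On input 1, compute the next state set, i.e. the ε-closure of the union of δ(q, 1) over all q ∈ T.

{A, B, E, F, G, H, J}

E on 1 → {A, J}.
No 1-transition from A, B, D, F, G, H.
Union after reading 1: {A, J}.
Now take the ε-closure:
From A via ε: add B.
From B via ε: add F, H.
From F via ε: add E.
From H via ε: add G.
No new states can be added; the closed set is {A, B, E, F, G, H, J}.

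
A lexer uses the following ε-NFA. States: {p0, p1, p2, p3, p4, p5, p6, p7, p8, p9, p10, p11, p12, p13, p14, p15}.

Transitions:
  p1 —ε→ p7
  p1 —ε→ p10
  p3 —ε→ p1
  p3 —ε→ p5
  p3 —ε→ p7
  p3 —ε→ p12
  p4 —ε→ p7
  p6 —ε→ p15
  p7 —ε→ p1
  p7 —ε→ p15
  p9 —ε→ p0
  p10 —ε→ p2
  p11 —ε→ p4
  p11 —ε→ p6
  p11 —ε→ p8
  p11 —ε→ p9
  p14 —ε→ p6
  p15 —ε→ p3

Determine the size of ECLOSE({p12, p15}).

Start with {p12, p15}.
From p15 via ε: add p3.
From p3 via ε: add p1, p5, p7.
From p1 via ε: add p10.
From p10 via ε: add p2.
ε-closure = {p1, p2, p3, p5, p7, p10, p12, p15}, which has 8 states.

8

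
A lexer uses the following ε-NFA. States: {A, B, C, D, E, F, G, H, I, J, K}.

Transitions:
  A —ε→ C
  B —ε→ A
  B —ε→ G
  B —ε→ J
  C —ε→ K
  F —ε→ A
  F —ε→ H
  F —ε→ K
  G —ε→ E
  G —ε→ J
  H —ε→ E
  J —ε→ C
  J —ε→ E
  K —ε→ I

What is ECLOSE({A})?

Start with {A}.
From A via ε: add C.
From C via ε: add K.
From K via ε: add I.
No new states can be added; the closed set is {A, C, I, K}.

{A, C, I, K}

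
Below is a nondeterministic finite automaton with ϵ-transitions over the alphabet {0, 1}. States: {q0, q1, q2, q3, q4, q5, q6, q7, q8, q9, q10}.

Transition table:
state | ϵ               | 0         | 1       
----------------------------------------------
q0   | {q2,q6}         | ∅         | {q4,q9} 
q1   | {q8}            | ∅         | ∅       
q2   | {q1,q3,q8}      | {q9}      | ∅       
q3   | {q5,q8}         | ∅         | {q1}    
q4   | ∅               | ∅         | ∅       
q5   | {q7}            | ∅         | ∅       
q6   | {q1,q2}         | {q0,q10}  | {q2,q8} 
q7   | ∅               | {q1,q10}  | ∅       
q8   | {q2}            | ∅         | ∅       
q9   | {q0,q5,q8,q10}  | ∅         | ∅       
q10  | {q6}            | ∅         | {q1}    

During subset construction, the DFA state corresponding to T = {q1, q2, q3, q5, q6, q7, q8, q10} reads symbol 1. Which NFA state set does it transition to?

{q1, q2, q3, q5, q7, q8}

q3 on 1 → {q1}.
q6 on 1 → {q2, q8}.
q10 on 1 → {q1}.
No 1-transition from q1, q2, q5, q7, q8.
Union after reading 1: {q1, q2, q8}.
Now take the ϵ-closure:
From q2 via ϵ: add q3.
From q3 via ϵ: add q5.
From q5 via ϵ: add q7.
No new states can be added; the closed set is {q1, q2, q3, q5, q7, q8}.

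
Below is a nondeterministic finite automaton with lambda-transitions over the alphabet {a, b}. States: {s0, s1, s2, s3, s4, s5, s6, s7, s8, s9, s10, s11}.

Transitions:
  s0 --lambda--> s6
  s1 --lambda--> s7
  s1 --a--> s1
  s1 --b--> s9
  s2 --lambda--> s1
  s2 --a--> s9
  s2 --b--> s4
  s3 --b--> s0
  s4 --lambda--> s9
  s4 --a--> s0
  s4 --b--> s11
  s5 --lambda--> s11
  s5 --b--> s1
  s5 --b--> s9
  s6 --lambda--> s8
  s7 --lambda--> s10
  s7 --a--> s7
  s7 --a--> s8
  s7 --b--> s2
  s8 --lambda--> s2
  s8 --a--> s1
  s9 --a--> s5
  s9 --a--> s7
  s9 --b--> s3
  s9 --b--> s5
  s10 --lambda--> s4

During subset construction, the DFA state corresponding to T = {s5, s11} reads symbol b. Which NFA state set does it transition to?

s5 on b → {s1, s9}.
No b-transition from s11.
Union after reading b: {s1, s9}.
Now take the lambda-closure:
From s1 via lambda: add s7.
From s7 via lambda: add s10.
From s10 via lambda: add s4.
No new states can be added; the closed set is {s1, s4, s7, s9, s10}.

{s1, s4, s7, s9, s10}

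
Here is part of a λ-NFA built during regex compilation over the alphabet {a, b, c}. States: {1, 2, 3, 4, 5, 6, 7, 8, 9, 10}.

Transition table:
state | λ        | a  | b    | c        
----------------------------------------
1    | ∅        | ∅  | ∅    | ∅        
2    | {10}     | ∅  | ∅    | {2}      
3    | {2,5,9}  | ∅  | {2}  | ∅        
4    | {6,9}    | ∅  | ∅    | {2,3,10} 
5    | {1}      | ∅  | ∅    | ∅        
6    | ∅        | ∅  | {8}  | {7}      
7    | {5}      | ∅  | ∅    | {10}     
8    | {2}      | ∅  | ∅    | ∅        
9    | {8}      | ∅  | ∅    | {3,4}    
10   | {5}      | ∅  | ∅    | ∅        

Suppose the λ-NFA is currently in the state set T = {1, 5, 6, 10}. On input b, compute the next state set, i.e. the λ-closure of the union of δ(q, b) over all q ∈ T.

6 on b → {8}.
No b-transition from 1, 5, 10.
Union after reading b: {8}.
Now take the λ-closure:
From 8 via λ: add 2.
From 2 via λ: add 10.
From 10 via λ: add 5.
From 5 via λ: add 1.
No new states can be added; the closed set is {1, 2, 5, 8, 10}.

{1, 2, 5, 8, 10}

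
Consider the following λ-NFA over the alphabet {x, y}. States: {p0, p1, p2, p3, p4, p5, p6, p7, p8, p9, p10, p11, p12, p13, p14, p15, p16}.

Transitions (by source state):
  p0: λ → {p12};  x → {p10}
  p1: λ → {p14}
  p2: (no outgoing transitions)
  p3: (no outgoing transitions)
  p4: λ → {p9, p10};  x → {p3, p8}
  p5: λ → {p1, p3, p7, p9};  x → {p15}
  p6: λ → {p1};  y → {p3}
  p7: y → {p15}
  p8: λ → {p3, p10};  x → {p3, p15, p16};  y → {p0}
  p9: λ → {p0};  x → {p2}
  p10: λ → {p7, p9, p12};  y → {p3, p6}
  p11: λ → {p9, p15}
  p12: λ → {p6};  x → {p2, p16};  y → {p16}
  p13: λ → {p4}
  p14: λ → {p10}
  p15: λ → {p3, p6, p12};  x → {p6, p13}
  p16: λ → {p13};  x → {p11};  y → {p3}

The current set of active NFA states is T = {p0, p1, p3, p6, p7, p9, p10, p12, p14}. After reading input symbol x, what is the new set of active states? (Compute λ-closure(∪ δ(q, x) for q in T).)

p0 on x → {p10}.
p9 on x → {p2}.
p12 on x → {p2, p16}.
No x-transition from p1, p3, p6, p7, p10, p14.
Union after reading x: {p2, p10, p16}.
Now take the λ-closure:
From p10 via λ: add p7, p9, p12.
From p16 via λ: add p13.
From p9 via λ: add p0.
From p12 via λ: add p6.
From p13 via λ: add p4.
From p6 via λ: add p1.
From p1 via λ: add p14.
No new states can be added; the closed set is {p0, p1, p2, p4, p6, p7, p9, p10, p12, p13, p14, p16}.

{p0, p1, p2, p4, p6, p7, p9, p10, p12, p13, p14, p16}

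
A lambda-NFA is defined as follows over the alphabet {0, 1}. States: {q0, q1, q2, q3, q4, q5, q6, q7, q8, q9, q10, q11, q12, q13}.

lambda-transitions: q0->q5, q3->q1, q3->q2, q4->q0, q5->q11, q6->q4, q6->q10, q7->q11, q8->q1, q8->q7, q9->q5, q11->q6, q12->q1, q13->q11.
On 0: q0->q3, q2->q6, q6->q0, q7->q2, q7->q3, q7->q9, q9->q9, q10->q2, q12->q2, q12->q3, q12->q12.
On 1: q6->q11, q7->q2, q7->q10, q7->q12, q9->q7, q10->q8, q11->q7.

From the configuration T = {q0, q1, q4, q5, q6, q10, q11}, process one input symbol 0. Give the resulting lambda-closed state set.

{q0, q1, q2, q3, q4, q5, q6, q10, q11}

q0 on 0 → {q3}.
q6 on 0 → {q0}.
q10 on 0 → {q2}.
No 0-transition from q1, q4, q5, q11.
Union after reading 0: {q0, q2, q3}.
Now take the lambda-closure:
From q0 via lambda: add q5.
From q3 via lambda: add q1.
From q5 via lambda: add q11.
From q11 via lambda: add q6.
From q6 via lambda: add q4, q10.
No new states can be added; the closed set is {q0, q1, q2, q3, q4, q5, q6, q10, q11}.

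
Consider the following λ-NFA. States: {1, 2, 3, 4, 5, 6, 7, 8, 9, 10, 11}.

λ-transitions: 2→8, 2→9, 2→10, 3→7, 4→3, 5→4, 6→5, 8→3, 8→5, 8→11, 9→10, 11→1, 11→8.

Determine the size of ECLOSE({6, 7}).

Start with {6, 7}.
From 6 via λ: add 5.
From 5 via λ: add 4.
From 4 via λ: add 3.
λ-closure = {3, 4, 5, 6, 7}, which has 5 states.

5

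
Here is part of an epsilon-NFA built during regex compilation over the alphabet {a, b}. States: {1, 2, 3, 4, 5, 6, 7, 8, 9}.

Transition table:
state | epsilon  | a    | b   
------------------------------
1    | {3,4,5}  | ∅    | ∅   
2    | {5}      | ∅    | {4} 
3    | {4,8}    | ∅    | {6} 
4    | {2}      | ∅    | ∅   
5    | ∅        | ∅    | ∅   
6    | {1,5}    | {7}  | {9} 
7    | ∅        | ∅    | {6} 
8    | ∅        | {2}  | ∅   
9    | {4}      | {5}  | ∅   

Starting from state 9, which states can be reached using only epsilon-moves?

Start with {9}.
From 9 via epsilon: add 4.
From 4 via epsilon: add 2.
From 2 via epsilon: add 5.
No new states can be added; the closed set is {2, 4, 5, 9}.

{2, 4, 5, 9}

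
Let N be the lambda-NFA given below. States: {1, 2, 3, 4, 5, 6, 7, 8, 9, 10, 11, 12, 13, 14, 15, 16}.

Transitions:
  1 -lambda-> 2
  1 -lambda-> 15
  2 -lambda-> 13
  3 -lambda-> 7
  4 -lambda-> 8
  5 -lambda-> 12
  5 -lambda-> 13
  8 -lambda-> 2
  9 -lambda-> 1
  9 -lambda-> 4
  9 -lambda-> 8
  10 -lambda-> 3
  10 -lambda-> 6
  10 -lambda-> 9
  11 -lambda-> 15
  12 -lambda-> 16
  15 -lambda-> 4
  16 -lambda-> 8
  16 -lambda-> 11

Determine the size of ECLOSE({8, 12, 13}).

Start with {8, 12, 13}.
From 8 via lambda: add 2.
From 12 via lambda: add 16.
From 16 via lambda: add 11.
From 11 via lambda: add 15.
From 15 via lambda: add 4.
lambda-closure = {2, 4, 8, 11, 12, 13, 15, 16}, which has 8 states.

8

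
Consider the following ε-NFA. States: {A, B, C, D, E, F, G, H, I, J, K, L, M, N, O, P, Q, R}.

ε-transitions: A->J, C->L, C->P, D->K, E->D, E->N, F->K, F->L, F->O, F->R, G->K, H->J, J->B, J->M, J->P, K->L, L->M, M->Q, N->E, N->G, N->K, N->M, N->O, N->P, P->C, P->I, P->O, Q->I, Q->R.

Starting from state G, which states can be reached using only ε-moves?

{G, I, K, L, M, Q, R}

Start with {G}.
From G via ε: add K.
From K via ε: add L.
From L via ε: add M.
From M via ε: add Q.
From Q via ε: add I, R.
No new states can be added; the closed set is {G, I, K, L, M, Q, R}.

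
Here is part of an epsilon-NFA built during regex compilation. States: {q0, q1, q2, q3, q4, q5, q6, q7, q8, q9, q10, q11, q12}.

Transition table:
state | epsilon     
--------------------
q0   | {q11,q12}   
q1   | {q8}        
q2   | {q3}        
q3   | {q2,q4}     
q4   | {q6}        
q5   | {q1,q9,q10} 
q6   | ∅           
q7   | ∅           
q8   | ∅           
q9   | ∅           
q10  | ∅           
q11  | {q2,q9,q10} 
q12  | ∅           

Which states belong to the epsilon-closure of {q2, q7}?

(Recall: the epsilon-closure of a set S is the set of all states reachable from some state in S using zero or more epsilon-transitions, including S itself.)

Start with {q2, q7}.
From q2 via epsilon: add q3.
From q3 via epsilon: add q4.
From q4 via epsilon: add q6.
No new states can be added; the closed set is {q2, q3, q4, q6, q7}.

{q2, q3, q4, q6, q7}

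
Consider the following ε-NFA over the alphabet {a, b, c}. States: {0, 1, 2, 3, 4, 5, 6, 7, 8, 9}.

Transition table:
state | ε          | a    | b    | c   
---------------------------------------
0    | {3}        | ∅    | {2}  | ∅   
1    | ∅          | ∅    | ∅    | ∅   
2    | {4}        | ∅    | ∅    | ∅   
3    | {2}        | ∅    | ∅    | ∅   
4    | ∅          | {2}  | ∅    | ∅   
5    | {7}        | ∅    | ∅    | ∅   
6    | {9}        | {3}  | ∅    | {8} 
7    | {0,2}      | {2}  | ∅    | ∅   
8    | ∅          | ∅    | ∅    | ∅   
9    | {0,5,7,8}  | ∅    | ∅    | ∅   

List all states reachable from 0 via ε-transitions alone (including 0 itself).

{0, 2, 3, 4}

Start with {0}.
From 0 via ε: add 3.
From 3 via ε: add 2.
From 2 via ε: add 4.
No new states can be added; the closed set is {0, 2, 3, 4}.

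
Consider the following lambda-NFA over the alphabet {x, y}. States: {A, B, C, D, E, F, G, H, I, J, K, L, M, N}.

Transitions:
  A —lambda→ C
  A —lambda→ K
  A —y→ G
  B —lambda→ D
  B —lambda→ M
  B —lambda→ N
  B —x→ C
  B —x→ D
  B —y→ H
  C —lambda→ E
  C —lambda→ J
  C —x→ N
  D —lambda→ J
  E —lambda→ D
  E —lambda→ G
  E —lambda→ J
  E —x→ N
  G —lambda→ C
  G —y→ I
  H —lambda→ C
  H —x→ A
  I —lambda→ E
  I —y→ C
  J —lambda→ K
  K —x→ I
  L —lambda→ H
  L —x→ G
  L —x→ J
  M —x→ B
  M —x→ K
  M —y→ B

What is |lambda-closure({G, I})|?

7

Start with {G, I}.
From G via lambda: add C.
From I via lambda: add E.
From C via lambda: add J.
From E via lambda: add D.
From J via lambda: add K.
lambda-closure = {C, D, E, G, I, J, K}, which has 7 states.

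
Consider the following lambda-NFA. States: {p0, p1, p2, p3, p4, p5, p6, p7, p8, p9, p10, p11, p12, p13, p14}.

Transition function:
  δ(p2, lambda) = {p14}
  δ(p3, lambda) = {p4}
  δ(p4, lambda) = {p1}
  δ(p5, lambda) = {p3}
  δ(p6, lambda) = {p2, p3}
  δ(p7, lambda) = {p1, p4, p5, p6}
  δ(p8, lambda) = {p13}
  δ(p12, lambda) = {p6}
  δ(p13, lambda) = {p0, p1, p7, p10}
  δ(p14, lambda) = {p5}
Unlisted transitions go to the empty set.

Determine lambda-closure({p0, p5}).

Start with {p0, p5}.
From p5 via lambda: add p3.
From p3 via lambda: add p4.
From p4 via lambda: add p1.
No new states can be added; the closed set is {p0, p1, p3, p4, p5}.

{p0, p1, p3, p4, p5}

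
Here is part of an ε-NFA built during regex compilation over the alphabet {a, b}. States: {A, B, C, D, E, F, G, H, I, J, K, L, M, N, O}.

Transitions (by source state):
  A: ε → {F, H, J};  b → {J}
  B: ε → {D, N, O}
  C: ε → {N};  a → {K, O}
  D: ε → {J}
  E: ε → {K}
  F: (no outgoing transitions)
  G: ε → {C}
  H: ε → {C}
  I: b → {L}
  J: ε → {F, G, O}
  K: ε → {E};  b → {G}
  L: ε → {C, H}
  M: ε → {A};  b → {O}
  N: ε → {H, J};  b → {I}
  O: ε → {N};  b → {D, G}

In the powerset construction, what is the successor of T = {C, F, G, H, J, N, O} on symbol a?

{C, E, F, G, H, J, K, N, O}

C on a → {K, O}.
No a-transition from F, G, H, J, N, O.
Union after reading a: {K, O}.
Now take the ε-closure:
From K via ε: add E.
From O via ε: add N.
From N via ε: add H, J.
From H via ε: add C.
From J via ε: add F, G.
No new states can be added; the closed set is {C, E, F, G, H, J, K, N, O}.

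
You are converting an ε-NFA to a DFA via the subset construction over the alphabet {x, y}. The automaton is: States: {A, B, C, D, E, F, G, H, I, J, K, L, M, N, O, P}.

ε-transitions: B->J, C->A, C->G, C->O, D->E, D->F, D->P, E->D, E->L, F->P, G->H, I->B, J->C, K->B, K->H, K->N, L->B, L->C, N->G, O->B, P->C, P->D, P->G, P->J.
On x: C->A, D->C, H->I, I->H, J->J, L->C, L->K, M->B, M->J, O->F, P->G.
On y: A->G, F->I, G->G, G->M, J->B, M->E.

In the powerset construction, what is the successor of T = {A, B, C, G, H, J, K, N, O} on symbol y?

{A, B, C, G, H, J, M, O}

A on y → {G}.
G on y → {G, M}.
J on y → {B}.
No y-transition from B, C, H, K, N, O.
Union after reading y: {B, G, M}.
Now take the ε-closure:
From B via ε: add J.
From G via ε: add H.
From J via ε: add C.
From C via ε: add A, O.
No new states can be added; the closed set is {A, B, C, G, H, J, M, O}.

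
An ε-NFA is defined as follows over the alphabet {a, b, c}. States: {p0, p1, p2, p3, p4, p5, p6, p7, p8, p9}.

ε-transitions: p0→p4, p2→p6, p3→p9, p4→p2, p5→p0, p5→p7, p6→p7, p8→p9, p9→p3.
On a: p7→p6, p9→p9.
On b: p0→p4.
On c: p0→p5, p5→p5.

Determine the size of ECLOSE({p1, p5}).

Start with {p1, p5}.
From p5 via ε: add p0, p7.
From p0 via ε: add p4.
From p4 via ε: add p2.
From p2 via ε: add p6.
ε-closure = {p0, p1, p2, p4, p5, p6, p7}, which has 7 states.

7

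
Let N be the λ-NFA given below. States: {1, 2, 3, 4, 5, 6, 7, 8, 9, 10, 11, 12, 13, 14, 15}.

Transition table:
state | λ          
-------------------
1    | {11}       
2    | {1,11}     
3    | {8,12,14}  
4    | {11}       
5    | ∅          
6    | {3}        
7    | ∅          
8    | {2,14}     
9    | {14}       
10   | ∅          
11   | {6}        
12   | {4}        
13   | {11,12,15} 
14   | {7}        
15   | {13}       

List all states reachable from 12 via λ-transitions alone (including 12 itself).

Start with {12}.
From 12 via λ: add 4.
From 4 via λ: add 11.
From 11 via λ: add 6.
From 6 via λ: add 3.
From 3 via λ: add 8, 14.
From 8 via λ: add 2.
From 14 via λ: add 7.
From 2 via λ: add 1.
No new states can be added; the closed set is {1, 2, 3, 4, 6, 7, 8, 11, 12, 14}.

{1, 2, 3, 4, 6, 7, 8, 11, 12, 14}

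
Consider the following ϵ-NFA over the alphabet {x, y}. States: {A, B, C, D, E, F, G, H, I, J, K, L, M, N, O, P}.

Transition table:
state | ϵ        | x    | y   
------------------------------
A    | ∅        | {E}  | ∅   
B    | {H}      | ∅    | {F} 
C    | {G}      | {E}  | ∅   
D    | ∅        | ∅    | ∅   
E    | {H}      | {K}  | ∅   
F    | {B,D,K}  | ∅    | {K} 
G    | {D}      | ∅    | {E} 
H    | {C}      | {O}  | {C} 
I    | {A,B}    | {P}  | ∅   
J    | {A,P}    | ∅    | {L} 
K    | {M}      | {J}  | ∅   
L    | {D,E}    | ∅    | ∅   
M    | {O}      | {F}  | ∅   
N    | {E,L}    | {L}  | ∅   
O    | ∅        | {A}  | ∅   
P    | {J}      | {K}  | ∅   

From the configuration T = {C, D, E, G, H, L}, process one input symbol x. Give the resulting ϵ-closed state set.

C on x → {E}.
E on x → {K}.
H on x → {O}.
No x-transition from D, G, L.
Union after reading x: {E, K, O}.
Now take the ϵ-closure:
From E via ϵ: add H.
From K via ϵ: add M.
From H via ϵ: add C.
From C via ϵ: add G.
From G via ϵ: add D.
No new states can be added; the closed set is {C, D, E, G, H, K, M, O}.

{C, D, E, G, H, K, M, O}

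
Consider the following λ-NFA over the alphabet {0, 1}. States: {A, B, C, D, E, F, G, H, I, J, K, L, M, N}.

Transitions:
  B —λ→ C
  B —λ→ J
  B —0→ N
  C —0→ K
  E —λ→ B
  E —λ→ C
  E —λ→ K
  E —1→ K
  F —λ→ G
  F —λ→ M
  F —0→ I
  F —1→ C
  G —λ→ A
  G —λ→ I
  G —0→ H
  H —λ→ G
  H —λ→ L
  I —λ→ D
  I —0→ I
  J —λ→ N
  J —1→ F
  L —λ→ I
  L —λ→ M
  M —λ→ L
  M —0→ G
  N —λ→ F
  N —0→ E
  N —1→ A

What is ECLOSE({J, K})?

{A, D, F, G, I, J, K, L, M, N}

Start with {J, K}.
From J via λ: add N.
From N via λ: add F.
From F via λ: add G, M.
From G via λ: add A, I.
From M via λ: add L.
From I via λ: add D.
No new states can be added; the closed set is {A, D, F, G, I, J, K, L, M, N}.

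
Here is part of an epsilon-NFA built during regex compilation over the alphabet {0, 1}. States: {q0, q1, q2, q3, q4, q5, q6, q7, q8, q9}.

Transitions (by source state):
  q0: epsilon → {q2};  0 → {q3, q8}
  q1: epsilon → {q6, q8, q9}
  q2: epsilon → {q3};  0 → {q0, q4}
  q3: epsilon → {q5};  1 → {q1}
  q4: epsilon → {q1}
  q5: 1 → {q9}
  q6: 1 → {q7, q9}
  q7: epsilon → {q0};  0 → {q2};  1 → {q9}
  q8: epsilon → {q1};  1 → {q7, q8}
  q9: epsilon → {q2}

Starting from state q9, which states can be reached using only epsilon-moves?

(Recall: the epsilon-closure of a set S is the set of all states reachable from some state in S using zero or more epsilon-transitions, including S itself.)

{q2, q3, q5, q9}

Start with {q9}.
From q9 via epsilon: add q2.
From q2 via epsilon: add q3.
From q3 via epsilon: add q5.
No new states can be added; the closed set is {q2, q3, q5, q9}.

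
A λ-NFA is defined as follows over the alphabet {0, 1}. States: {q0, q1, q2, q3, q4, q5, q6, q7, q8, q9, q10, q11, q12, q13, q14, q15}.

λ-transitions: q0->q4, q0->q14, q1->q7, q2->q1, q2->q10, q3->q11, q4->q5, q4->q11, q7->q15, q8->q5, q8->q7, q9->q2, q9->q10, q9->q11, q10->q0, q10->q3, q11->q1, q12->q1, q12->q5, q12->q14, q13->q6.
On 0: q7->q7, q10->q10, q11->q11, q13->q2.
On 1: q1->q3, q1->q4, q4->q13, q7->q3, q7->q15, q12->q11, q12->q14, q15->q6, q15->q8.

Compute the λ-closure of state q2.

Start with {q2}.
From q2 via λ: add q1, q10.
From q1 via λ: add q7.
From q10 via λ: add q0, q3.
From q0 via λ: add q4, q14.
From q3 via λ: add q11.
From q7 via λ: add q15.
From q4 via λ: add q5.
No new states can be added; the closed set is {q0, q1, q2, q3, q4, q5, q7, q10, q11, q14, q15}.

{q0, q1, q2, q3, q4, q5, q7, q10, q11, q14, q15}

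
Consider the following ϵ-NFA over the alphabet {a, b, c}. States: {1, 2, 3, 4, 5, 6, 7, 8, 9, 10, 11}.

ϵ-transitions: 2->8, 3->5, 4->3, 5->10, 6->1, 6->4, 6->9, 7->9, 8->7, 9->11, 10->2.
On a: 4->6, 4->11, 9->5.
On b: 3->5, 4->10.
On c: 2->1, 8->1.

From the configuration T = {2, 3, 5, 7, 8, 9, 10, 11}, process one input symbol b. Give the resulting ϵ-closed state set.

{2, 5, 7, 8, 9, 10, 11}

3 on b → {5}.
No b-transition from 2, 5, 7, 8, 9, 10, 11.
Union after reading b: {5}.
Now take the ϵ-closure:
From 5 via ϵ: add 10.
From 10 via ϵ: add 2.
From 2 via ϵ: add 8.
From 8 via ϵ: add 7.
From 7 via ϵ: add 9.
From 9 via ϵ: add 11.
No new states can be added; the closed set is {2, 5, 7, 8, 9, 10, 11}.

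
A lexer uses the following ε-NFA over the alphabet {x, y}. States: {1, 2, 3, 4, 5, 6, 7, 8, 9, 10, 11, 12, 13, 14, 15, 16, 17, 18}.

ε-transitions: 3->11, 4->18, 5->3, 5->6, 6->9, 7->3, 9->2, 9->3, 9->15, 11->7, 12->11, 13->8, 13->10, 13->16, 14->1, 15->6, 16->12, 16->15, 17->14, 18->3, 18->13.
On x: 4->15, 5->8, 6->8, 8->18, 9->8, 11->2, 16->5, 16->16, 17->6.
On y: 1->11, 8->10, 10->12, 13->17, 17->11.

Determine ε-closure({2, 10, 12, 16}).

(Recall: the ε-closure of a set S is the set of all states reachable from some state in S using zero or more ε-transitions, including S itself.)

{2, 3, 6, 7, 9, 10, 11, 12, 15, 16}

Start with {2, 10, 12, 16}.
From 12 via ε: add 11.
From 16 via ε: add 15.
From 11 via ε: add 7.
From 15 via ε: add 6.
From 6 via ε: add 9.
From 7 via ε: add 3.
No new states can be added; the closed set is {2, 3, 6, 7, 9, 10, 11, 12, 15, 16}.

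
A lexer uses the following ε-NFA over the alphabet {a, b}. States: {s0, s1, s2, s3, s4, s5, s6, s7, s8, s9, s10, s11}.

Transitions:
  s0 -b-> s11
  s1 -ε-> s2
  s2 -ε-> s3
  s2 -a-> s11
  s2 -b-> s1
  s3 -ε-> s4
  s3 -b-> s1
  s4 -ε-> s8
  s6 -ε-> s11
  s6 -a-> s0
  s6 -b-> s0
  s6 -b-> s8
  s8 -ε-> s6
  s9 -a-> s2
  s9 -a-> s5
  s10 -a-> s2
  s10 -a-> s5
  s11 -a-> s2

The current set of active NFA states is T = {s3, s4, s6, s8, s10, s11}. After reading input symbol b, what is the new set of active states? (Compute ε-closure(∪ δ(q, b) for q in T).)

s3 on b → {s1}.
s6 on b → {s0, s8}.
No b-transition from s4, s8, s10, s11.
Union after reading b: {s0, s1, s8}.
Now take the ε-closure:
From s1 via ε: add s2.
From s8 via ε: add s6.
From s2 via ε: add s3.
From s6 via ε: add s11.
From s3 via ε: add s4.
No new states can be added; the closed set is {s0, s1, s2, s3, s4, s6, s8, s11}.

{s0, s1, s2, s3, s4, s6, s8, s11}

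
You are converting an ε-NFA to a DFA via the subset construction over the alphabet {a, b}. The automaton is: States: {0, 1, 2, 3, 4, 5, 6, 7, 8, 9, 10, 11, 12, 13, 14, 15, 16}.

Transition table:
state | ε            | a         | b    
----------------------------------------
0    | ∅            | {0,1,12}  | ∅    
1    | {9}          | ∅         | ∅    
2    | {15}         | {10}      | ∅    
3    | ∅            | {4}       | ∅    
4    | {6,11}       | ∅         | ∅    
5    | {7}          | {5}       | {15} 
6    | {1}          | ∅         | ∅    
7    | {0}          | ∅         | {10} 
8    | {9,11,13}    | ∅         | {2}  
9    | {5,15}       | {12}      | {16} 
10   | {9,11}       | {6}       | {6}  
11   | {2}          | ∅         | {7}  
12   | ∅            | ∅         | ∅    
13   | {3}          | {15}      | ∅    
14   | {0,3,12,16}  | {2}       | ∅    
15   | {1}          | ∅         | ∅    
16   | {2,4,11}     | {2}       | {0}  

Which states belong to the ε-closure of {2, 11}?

{0, 1, 2, 5, 7, 9, 11, 15}

Start with {2, 11}.
From 2 via ε: add 15.
From 15 via ε: add 1.
From 1 via ε: add 9.
From 9 via ε: add 5.
From 5 via ε: add 7.
From 7 via ε: add 0.
No new states can be added; the closed set is {0, 1, 2, 5, 7, 9, 11, 15}.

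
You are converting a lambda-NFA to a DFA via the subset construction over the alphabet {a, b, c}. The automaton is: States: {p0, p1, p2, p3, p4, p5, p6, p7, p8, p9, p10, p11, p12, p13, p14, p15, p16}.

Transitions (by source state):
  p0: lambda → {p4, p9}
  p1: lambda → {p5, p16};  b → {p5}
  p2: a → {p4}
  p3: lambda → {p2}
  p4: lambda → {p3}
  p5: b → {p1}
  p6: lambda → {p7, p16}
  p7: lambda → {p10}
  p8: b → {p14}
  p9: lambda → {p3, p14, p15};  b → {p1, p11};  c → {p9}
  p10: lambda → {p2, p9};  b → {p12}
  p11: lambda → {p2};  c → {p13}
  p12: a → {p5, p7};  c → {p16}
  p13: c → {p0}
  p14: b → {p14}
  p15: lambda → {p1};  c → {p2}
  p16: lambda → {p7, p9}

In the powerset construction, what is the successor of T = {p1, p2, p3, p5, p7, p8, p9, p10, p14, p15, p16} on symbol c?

{p1, p2, p3, p5, p7, p9, p10, p14, p15, p16}

p9 on c → {p9}.
p15 on c → {p2}.
No c-transition from p1, p2, p3, p5, p7, p8, p10, p14, p16.
Union after reading c: {p2, p9}.
Now take the lambda-closure:
From p9 via lambda: add p3, p14, p15.
From p15 via lambda: add p1.
From p1 via lambda: add p5, p16.
From p16 via lambda: add p7.
From p7 via lambda: add p10.
No new states can be added; the closed set is {p1, p2, p3, p5, p7, p9, p10, p14, p15, p16}.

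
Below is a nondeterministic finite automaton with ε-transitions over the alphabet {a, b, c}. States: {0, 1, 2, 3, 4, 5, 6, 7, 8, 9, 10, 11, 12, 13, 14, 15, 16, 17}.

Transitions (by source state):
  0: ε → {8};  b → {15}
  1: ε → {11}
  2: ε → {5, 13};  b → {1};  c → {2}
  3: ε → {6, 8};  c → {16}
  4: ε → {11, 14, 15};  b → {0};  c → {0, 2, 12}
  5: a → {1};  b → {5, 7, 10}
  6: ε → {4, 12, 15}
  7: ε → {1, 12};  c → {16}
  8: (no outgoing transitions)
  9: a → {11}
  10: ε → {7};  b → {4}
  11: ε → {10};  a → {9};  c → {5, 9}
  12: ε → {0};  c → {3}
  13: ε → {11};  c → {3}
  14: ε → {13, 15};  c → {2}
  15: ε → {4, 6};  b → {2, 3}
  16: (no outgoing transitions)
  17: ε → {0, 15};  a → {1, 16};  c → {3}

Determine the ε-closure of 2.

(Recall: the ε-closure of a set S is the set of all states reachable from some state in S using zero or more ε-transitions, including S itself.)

{0, 1, 2, 5, 7, 8, 10, 11, 12, 13}

Start with {2}.
From 2 via ε: add 5, 13.
From 13 via ε: add 11.
From 11 via ε: add 10.
From 10 via ε: add 7.
From 7 via ε: add 1, 12.
From 12 via ε: add 0.
From 0 via ε: add 8.
No new states can be added; the closed set is {0, 1, 2, 5, 7, 8, 10, 11, 12, 13}.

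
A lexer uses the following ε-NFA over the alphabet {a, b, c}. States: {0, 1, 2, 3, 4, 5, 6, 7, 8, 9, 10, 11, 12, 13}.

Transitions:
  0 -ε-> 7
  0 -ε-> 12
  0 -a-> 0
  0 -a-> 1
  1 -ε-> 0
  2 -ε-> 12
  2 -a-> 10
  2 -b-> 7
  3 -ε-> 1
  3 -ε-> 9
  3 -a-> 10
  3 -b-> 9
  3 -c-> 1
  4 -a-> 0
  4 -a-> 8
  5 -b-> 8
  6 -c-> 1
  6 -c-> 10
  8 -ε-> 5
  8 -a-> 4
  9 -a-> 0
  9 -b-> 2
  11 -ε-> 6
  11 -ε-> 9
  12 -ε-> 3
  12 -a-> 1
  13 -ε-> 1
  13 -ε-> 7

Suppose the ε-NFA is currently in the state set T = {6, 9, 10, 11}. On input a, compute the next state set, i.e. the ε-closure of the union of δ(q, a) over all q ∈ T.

9 on a → {0}.
No a-transition from 6, 10, 11.
Union after reading a: {0}.
Now take the ε-closure:
From 0 via ε: add 7, 12.
From 12 via ε: add 3.
From 3 via ε: add 1, 9.
No new states can be added; the closed set is {0, 1, 3, 7, 9, 12}.

{0, 1, 3, 7, 9, 12}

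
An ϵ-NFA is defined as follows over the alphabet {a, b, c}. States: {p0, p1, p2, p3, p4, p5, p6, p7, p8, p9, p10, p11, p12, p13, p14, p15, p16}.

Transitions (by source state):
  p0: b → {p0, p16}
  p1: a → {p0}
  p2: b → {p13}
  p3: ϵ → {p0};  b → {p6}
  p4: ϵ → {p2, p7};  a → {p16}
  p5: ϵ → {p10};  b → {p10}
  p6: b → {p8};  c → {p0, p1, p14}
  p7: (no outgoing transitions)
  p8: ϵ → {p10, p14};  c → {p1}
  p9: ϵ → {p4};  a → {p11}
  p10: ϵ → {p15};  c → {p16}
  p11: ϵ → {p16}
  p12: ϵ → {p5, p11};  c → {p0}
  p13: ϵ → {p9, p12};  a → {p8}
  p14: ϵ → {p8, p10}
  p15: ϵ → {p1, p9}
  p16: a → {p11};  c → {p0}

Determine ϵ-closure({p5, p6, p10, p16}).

{p1, p2, p4, p5, p6, p7, p9, p10, p15, p16}

Start with {p5, p6, p10, p16}.
From p10 via ϵ: add p15.
From p15 via ϵ: add p1, p9.
From p9 via ϵ: add p4.
From p4 via ϵ: add p2, p7.
No new states can be added; the closed set is {p1, p2, p4, p5, p6, p7, p9, p10, p15, p16}.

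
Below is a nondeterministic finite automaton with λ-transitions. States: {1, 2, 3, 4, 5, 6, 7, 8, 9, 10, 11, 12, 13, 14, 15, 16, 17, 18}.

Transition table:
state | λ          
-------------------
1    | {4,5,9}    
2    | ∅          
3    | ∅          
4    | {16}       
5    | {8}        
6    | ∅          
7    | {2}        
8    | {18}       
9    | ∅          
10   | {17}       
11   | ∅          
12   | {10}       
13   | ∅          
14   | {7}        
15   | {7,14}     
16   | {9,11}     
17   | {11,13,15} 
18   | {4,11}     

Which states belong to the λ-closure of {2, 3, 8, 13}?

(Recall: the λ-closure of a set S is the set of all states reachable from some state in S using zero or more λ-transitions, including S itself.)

{2, 3, 4, 8, 9, 11, 13, 16, 18}

Start with {2, 3, 8, 13}.
From 8 via λ: add 18.
From 18 via λ: add 4, 11.
From 4 via λ: add 16.
From 16 via λ: add 9.
No new states can be added; the closed set is {2, 3, 4, 8, 9, 11, 13, 16, 18}.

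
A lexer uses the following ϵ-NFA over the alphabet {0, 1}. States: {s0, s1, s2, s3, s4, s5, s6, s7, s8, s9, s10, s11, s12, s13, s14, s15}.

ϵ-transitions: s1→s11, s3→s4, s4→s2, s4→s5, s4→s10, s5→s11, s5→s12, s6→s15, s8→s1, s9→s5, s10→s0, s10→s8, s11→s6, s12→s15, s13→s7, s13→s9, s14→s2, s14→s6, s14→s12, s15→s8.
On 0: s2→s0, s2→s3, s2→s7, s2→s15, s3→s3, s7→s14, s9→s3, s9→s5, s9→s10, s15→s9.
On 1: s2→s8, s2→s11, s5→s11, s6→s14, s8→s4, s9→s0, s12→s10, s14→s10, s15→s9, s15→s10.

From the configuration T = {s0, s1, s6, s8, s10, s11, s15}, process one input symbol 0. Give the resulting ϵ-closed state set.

s15 on 0 → {s9}.
No 0-transition from s0, s1, s6, s8, s10, s11.
Union after reading 0: {s9}.
Now take the ϵ-closure:
From s9 via ϵ: add s5.
From s5 via ϵ: add s11, s12.
From s11 via ϵ: add s6.
From s12 via ϵ: add s15.
From s15 via ϵ: add s8.
From s8 via ϵ: add s1.
No new states can be added; the closed set is {s1, s5, s6, s8, s9, s11, s12, s15}.

{s1, s5, s6, s8, s9, s11, s12, s15}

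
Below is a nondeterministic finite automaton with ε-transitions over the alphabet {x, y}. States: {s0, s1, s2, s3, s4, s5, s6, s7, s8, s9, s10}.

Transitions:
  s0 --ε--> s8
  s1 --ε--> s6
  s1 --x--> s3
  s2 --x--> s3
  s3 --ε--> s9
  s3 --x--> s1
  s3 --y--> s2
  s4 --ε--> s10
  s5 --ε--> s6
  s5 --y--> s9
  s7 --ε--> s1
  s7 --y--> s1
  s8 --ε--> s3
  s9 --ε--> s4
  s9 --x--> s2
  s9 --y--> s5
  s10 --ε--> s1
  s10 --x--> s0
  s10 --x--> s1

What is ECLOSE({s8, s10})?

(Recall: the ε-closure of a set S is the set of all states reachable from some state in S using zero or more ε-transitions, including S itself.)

Start with {s8, s10}.
From s8 via ε: add s3.
From s10 via ε: add s1.
From s1 via ε: add s6.
From s3 via ε: add s9.
From s9 via ε: add s4.
No new states can be added; the closed set is {s1, s3, s4, s6, s8, s9, s10}.

{s1, s3, s4, s6, s8, s9, s10}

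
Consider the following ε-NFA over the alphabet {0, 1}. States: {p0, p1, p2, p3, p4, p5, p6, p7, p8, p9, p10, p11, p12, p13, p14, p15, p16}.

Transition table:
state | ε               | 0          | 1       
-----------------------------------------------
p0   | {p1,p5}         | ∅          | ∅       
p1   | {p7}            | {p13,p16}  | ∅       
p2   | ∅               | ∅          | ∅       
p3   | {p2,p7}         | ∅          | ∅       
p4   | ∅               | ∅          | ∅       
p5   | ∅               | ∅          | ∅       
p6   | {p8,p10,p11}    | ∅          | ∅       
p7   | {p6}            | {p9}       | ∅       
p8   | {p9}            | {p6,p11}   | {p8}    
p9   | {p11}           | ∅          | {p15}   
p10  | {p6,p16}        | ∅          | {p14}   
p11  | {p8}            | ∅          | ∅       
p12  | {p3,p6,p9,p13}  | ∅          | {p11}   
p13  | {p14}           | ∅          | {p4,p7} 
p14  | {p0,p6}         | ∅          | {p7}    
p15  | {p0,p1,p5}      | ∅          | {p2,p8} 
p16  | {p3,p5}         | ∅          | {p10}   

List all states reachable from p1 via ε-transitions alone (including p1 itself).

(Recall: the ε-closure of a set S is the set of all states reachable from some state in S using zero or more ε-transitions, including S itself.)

Start with {p1}.
From p1 via ε: add p7.
From p7 via ε: add p6.
From p6 via ε: add p8, p10, p11.
From p8 via ε: add p9.
From p10 via ε: add p16.
From p16 via ε: add p3, p5.
From p3 via ε: add p2.
No new states can be added; the closed set is {p1, p2, p3, p5, p6, p7, p8, p9, p10, p11, p16}.

{p1, p2, p3, p5, p6, p7, p8, p9, p10, p11, p16}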